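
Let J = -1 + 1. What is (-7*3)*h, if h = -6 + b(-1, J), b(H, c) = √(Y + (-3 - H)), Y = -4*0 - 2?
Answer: 126 - 42*I ≈ 126.0 - 42.0*I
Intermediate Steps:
Y = -2 (Y = 0 - 2 = -2)
J = 0
b(H, c) = √(-5 - H) (b(H, c) = √(-2 + (-3 - H)) = √(-5 - H))
h = -6 + 2*I (h = -6 + √(-5 - 1*(-1)) = -6 + √(-5 + 1) = -6 + √(-4) = -6 + 2*I ≈ -6.0 + 2.0*I)
(-7*3)*h = (-7*3)*(-6 + 2*I) = -21*(-6 + 2*I) = 126 - 42*I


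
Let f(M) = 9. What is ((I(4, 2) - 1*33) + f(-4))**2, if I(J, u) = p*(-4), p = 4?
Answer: 1600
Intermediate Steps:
I(J, u) = -16 (I(J, u) = 4*(-4) = -16)
((I(4, 2) - 1*33) + f(-4))**2 = ((-16 - 1*33) + 9)**2 = ((-16 - 33) + 9)**2 = (-49 + 9)**2 = (-40)**2 = 1600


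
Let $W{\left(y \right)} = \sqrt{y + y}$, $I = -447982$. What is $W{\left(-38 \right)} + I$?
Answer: $-447982 + 2 i \sqrt{19} \approx -4.4798 \cdot 10^{5} + 8.7178 i$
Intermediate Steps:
$W{\left(y \right)} = \sqrt{2} \sqrt{y}$ ($W{\left(y \right)} = \sqrt{2 y} = \sqrt{2} \sqrt{y}$)
$W{\left(-38 \right)} + I = \sqrt{2} \sqrt{-38} - 447982 = \sqrt{2} i \sqrt{38} - 447982 = 2 i \sqrt{19} - 447982 = -447982 + 2 i \sqrt{19}$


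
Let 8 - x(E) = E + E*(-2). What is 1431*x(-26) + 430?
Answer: -25328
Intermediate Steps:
x(E) = 8 + E (x(E) = 8 - (E + E*(-2)) = 8 - (E - 2*E) = 8 - (-1)*E = 8 + E)
1431*x(-26) + 430 = 1431*(8 - 26) + 430 = 1431*(-18) + 430 = -25758 + 430 = -25328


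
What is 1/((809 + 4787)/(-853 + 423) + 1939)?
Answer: 215/414087 ≈ 0.00051921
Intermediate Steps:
1/((809 + 4787)/(-853 + 423) + 1939) = 1/(5596/(-430) + 1939) = 1/(5596*(-1/430) + 1939) = 1/(-2798/215 + 1939) = 1/(414087/215) = 215/414087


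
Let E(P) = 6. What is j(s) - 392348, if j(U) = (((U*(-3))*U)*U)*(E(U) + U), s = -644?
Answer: -511210621724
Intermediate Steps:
j(U) = -3*U**3*(6 + U) (j(U) = (((U*(-3))*U)*U)*(6 + U) = (((-3*U)*U)*U)*(6 + U) = ((-3*U**2)*U)*(6 + U) = (-3*U**3)*(6 + U) = -3*U**3*(6 + U))
j(s) - 392348 = 3*(-644)**3*(-6 - 1*(-644)) - 392348 = 3*(-267089984)*(-6 + 644) - 392348 = 3*(-267089984)*638 - 392348 = -511210229376 - 392348 = -511210621724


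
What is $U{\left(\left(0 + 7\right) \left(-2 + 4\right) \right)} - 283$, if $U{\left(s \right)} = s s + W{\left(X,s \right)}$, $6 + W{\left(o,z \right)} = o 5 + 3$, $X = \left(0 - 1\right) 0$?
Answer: $-90$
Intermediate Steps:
$X = 0$ ($X = \left(-1\right) 0 = 0$)
$W{\left(o,z \right)} = -3 + 5 o$ ($W{\left(o,z \right)} = -6 + \left(o 5 + 3\right) = -6 + \left(5 o + 3\right) = -6 + \left(3 + 5 o\right) = -3 + 5 o$)
$U{\left(s \right)} = -3 + s^{2}$ ($U{\left(s \right)} = s s + \left(-3 + 5 \cdot 0\right) = s^{2} + \left(-3 + 0\right) = s^{2} - 3 = -3 + s^{2}$)
$U{\left(\left(0 + 7\right) \left(-2 + 4\right) \right)} - 283 = \left(-3 + \left(\left(0 + 7\right) \left(-2 + 4\right)\right)^{2}\right) - 283 = \left(-3 + \left(7 \cdot 2\right)^{2}\right) - 283 = \left(-3 + 14^{2}\right) - 283 = \left(-3 + 196\right) - 283 = 193 - 283 = -90$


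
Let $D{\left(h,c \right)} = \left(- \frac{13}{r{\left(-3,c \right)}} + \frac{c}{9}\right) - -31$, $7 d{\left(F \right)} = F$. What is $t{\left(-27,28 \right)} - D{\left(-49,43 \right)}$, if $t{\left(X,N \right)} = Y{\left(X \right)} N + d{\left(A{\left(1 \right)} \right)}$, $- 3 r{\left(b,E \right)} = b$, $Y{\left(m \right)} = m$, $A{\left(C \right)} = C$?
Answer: $- \frac{49054}{63} \approx -778.63$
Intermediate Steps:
$d{\left(F \right)} = \frac{F}{7}$
$r{\left(b,E \right)} = - \frac{b}{3}$
$D{\left(h,c \right)} = 18 + \frac{c}{9}$ ($D{\left(h,c \right)} = \left(- \frac{13}{\left(- \frac{1}{3}\right) \left(-3\right)} + \frac{c}{9}\right) - -31 = \left(- \frac{13}{1} + c \frac{1}{9}\right) + 31 = \left(\left(-13\right) 1 + \frac{c}{9}\right) + 31 = \left(-13 + \frac{c}{9}\right) + 31 = 18 + \frac{c}{9}$)
$t{\left(X,N \right)} = \frac{1}{7} + N X$ ($t{\left(X,N \right)} = X N + \frac{1}{7} \cdot 1 = N X + \frac{1}{7} = \frac{1}{7} + N X$)
$t{\left(-27,28 \right)} - D{\left(-49,43 \right)} = \left(\frac{1}{7} + 28 \left(-27\right)\right) - \left(18 + \frac{1}{9} \cdot 43\right) = \left(\frac{1}{7} - 756\right) - \left(18 + \frac{43}{9}\right) = - \frac{5291}{7} - \frac{205}{9} = - \frac{49054}{63}$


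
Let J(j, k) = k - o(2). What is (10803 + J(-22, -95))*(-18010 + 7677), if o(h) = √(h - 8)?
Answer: -110645764 + 10333*I*√6 ≈ -1.1065e+8 + 25311.0*I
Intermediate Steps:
o(h) = √(-8 + h)
J(j, k) = k - I*√6 (J(j, k) = k - √(-8 + 2) = k - √(-6) = k - I*√6)
(10803 + J(-22, -95))*(-18010 + 7677) = (10803 + (-95 - I*√6))*(-18010 + 7677) = (10708 - I*√6)*(-10333) = -110645764 + 10333*I*√6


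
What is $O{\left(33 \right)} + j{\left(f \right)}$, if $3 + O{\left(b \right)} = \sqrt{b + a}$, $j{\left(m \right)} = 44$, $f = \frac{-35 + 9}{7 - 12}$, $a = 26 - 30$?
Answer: $41 + \sqrt{29} \approx 46.385$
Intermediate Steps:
$a = -4$ ($a = 26 - 30 = -4$)
$f = \frac{26}{5}$ ($f = - \frac{26}{-5} = \left(-26\right) \left(- \frac{1}{5}\right) = \frac{26}{5} \approx 5.2$)
$O{\left(b \right)} = -3 + \sqrt{-4 + b}$ ($O{\left(b \right)} = -3 + \sqrt{b - 4} = -3 + \sqrt{-4 + b}$)
$O{\left(33 \right)} + j{\left(f \right)} = \left(-3 + \sqrt{-4 + 33}\right) + 44 = \left(-3 + \sqrt{29}\right) + 44 = 41 + \sqrt{29}$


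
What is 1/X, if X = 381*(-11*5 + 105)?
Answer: 1/19050 ≈ 5.2493e-5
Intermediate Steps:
X = 19050 (X = 381*(-55 + 105) = 381*50 = 19050)
1/X = 1/19050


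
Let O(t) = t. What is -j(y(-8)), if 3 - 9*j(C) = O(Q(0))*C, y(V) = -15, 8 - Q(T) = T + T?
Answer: -41/3 ≈ -13.667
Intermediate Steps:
Q(T) = 8 - 2*T (Q(T) = 8 - (T + T) = 8 - 2*T)
j(C) = 1/3 - 8*C/9 (j(C) = 1/3 - (8 - 2*0)*C/9 = 1/3 - (8 + 0)*C/9 = 1/3 - 8*C/9)
-j(y(-8)) = -(1/3 - 8/9*(-15)) = -(1/3 + 40/3) = -1*41/3 = -41/3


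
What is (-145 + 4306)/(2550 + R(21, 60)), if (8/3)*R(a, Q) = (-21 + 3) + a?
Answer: 11096/6803 ≈ 1.6310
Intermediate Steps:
R(a, Q) = -27/4 + 3*a/8 (R(a, Q) = 3*((-21 + 3) + a)/8 = 3*(-18 + a)/8 = -27/4 + 3*a/8)
(-145 + 4306)/(2550 + R(21, 60)) = (-145 + 4306)/(2550 + (-27/4 + (3/8)*21)) = 4161/(2550 + (-27/4 + 63/8)) = 4161/(2550 + 9/8) = 4161/(20409/8) = 4161*(8/20409) = 11096/6803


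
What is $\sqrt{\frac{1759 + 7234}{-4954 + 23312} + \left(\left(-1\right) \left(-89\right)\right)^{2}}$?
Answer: $\frac{3 \sqrt{296630014282}}{18358} \approx 89.003$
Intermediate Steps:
$\sqrt{\frac{1759 + 7234}{-4954 + 23312} + \left(\left(-1\right) \left(-89\right)\right)^{2}} = \sqrt{\frac{8993}{18358} + 89^{2}} = \sqrt{8993 \cdot \frac{1}{18358} + 7921} = \sqrt{\frac{8993}{18358} + 7921} = \sqrt{\frac{145422711}{18358}} = \frac{3 \sqrt{296630014282}}{18358}$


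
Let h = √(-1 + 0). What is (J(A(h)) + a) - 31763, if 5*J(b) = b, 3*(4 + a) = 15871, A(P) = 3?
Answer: -397141/15 ≈ -26476.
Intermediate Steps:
h = I (h = √(-1) = I ≈ 1.0*I)
a = 15859/3 (a = -4 + (⅓)*15871 = -4 + 15871/3 = 15859/3 ≈ 5286.3)
J(b) = b/5
(J(A(h)) + a) - 31763 = ((⅕)*3 + 15859/3) - 31763 = (⅗ + 15859/3) - 31763 = 79304/15 - 31763 = -397141/15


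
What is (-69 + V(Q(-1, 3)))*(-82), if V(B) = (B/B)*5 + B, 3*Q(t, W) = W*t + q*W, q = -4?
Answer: 5658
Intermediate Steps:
Q(t, W) = -4*W/3 + W*t/3 (Q(t, W) = (W*t - 4*W)/3 = (-4*W + W*t)/3 = -4*W/3 + W*t/3)
V(B) = 5 + B (V(B) = 1*5 + B = 5 + B)
(-69 + V(Q(-1, 3)))*(-82) = (-69 + (5 + (⅓)*3*(-4 - 1)))*(-82) = (-69 + (5 + (⅓)*3*(-5)))*(-82) = (-69 + (5 - 5))*(-82) = (-69 + 0)*(-82) = -69*(-82) = 5658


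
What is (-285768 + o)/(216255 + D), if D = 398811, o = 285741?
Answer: -9/205022 ≈ -4.3898e-5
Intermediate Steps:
(-285768 + o)/(216255 + D) = (-285768 + 285741)/(216255 + 398811) = -27/615066 = -27*1/615066 = -9/205022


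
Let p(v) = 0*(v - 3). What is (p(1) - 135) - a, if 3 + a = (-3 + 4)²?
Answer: -133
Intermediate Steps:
p(v) = 0 (p(v) = 0*(-3 + v) = 0)
a = -2 (a = -3 + (-3 + 4)² = -3 + 1² = -3 + 1 = -2)
(p(1) - 135) - a = (0 - 135) - 1*(-2) = -135 + 2 = -133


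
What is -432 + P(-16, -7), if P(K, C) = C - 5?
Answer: -444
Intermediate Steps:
P(K, C) = -5 + C
-432 + P(-16, -7) = -432 + (-5 - 7) = -432 - 12 = -444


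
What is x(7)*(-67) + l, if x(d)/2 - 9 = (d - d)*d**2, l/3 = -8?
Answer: -1230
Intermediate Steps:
l = -24 (l = 3*(-8) = -24)
x(d) = 18 (x(d) = 18 + 2*((d - d)*d**2) = 18 + 2*(0*d**2) = 18 + 2*0 = 18 + 0 = 18)
x(7)*(-67) + l = 18*(-67) - 24 = -1206 - 24 = -1230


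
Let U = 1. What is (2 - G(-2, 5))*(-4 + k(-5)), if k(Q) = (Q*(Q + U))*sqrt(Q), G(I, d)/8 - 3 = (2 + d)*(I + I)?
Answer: -808 + 4040*I*sqrt(5) ≈ -808.0 + 9033.7*I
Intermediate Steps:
G(I, d) = 24 + 16*I*(2 + d) (G(I, d) = 24 + 8*((2 + d)*(I + I)) = 24 + 8*((2 + d)*(2*I)) = 24 + 8*(2*I*(2 + d)) = 24 + 16*I*(2 + d))
k(Q) = Q**(3/2)*(1 + Q) (k(Q) = (Q*(Q + 1))*sqrt(Q) = (Q*(1 + Q))*sqrt(Q) = Q**(3/2)*(1 + Q))
(2 - G(-2, 5))*(-4 + k(-5)) = (2 - (24 + 32*(-2) + 16*(-2)*5))*(-4 + (-5)**(3/2)*(1 - 5)) = (2 - (24 - 64 - 160))*(-4 - 5*I*sqrt(5)*(-4)) = (2 - 1*(-200))*(-4 + 20*I*sqrt(5)) = (2 + 200)*(-4 + 20*I*sqrt(5)) = 202*(-4 + 20*I*sqrt(5)) = -808 + 4040*I*sqrt(5)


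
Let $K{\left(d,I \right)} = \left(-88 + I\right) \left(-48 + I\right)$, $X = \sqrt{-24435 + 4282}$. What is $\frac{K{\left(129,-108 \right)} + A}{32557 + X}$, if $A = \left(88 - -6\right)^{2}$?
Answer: $\frac{91652606}{75712743} - \frac{19706 i \sqrt{20153}}{529989201} \approx 1.2105 - 0.0052784 i$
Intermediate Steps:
$X = i \sqrt{20153}$ ($X = \sqrt{-20153} = i \sqrt{20153} \approx 141.96 i$)
$A = 8836$ ($A = \left(88 + 6\right)^{2} = 94^{2} = 8836$)
$\frac{K{\left(129,-108 \right)} + A}{32557 + X} = \frac{\left(4224 + \left(-108\right)^{2} - -14688\right) + 8836}{32557 + i \sqrt{20153}} = \frac{\left(4224 + 11664 + 14688\right) + 8836}{32557 + i \sqrt{20153}} = \frac{30576 + 8836}{32557 + i \sqrt{20153}} = \frac{39412}{32557 + i \sqrt{20153}}$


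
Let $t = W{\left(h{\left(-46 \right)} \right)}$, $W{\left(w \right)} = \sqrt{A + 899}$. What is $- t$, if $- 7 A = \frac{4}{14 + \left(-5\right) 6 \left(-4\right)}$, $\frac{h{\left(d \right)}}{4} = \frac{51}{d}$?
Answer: $- \frac{\sqrt{197744001}}{469} \approx -29.983$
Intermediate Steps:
$h{\left(d \right)} = \frac{204}{d}$ ($h{\left(d \right)} = 4 \frac{51}{d} = \frac{204}{d}$)
$A = - \frac{2}{469}$ ($A = - \frac{4 \frac{1}{14 + \left(-5\right) 6 \left(-4\right)}}{7} = - \frac{4 \frac{1}{14 - -120}}{7} = - \frac{4 \frac{1}{14 + 120}}{7} = - \frac{4 \cdot \frac{1}{134}}{7} = \left(- \frac{1}{7}\right) \frac{2}{67} = - \frac{2}{469} \approx -0.0042644$)
$W{\left(w \right)} = \frac{\sqrt{197744001}}{469}$ ($W{\left(w \right)} = \sqrt{- \frac{2}{469} + 899} = \sqrt{\frac{421629}{469}} = \frac{\sqrt{197744001}}{469}$)
$t = \frac{\sqrt{197744001}}{469} \approx 29.983$
$- t = - \frac{\sqrt{197744001}}{469}$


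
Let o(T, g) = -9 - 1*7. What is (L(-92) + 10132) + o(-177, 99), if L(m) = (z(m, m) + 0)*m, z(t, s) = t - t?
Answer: 10116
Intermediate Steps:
z(t, s) = 0
o(T, g) = -16 (o(T, g) = -9 - 7 = -16)
L(m) = 0 (L(m) = (0 + 0)*m = 0*m = 0)
(L(-92) + 10132) + o(-177, 99) = (0 + 10132) - 16 = 10132 - 16 = 10116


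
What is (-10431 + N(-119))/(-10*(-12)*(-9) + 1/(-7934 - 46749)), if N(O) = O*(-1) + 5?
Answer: 563617681/59057641 ≈ 9.5435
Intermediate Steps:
N(O) = 5 - O (N(O) = -O + 5 = 5 - O)
(-10431 + N(-119))/(-10*(-12)*(-9) + 1/(-7934 - 46749)) = (-10431 + (5 - 1*(-119)))/(-10*(-12)*(-9) + 1/(-7934 - 46749)) = (-10431 + (5 + 119))/(120*(-9) + 1/(-54683)) = (-10431 + 124)/(-1080 - 1/54683) = -10307/(-59057641/54683) = -10307*(-54683/59057641) = 563617681/59057641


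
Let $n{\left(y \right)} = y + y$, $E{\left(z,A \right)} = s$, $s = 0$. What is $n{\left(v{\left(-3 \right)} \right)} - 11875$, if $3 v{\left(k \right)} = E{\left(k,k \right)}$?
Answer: $-11875$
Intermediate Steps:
$E{\left(z,A \right)} = 0$
$v{\left(k \right)} = 0$ ($v{\left(k \right)} = \frac{1}{3} \cdot 0 = 0$)
$n{\left(y \right)} = 2 y$
$n{\left(v{\left(-3 \right)} \right)} - 11875 = 2 \cdot 0 - 11875 = 0 - 11875 = -11875$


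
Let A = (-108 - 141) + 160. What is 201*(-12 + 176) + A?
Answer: 32875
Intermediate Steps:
A = -89 (A = -249 + 160 = -89)
201*(-12 + 176) + A = 201*(-12 + 176) - 89 = 201*164 - 89 = 32964 - 89 = 32875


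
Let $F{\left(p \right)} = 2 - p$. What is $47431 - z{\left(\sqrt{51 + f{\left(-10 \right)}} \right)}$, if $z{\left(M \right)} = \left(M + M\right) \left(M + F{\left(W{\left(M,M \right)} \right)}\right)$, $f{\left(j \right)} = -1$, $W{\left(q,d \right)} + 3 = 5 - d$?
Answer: $47231$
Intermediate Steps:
$W{\left(q,d \right)} = 2 - d$ ($W{\left(q,d \right)} = -3 - \left(-5 + d\right) = 2 - d$)
$z{\left(M \right)} = 4 M^{2}$ ($z{\left(M \right)} = \left(M + M\right) \left(M + \left(2 - \left(2 - M\right)\right)\right) = 2 M \left(M + \left(2 + \left(-2 + M\right)\right)\right) = 2 M \left(M + M\right) = 2 M 2 M = 4 M^{2}$)
$47431 - z{\left(\sqrt{51 + f{\left(-10 \right)}} \right)} = 47431 - 4 \left(\sqrt{51 - 1}\right)^{2} = 47431 - 4 \left(\sqrt{50}\right)^{2} = 47431 - 4 \left(5 \sqrt{2}\right)^{2} = 47431 - 4 \cdot 50 = 47431 - 200 = 47231$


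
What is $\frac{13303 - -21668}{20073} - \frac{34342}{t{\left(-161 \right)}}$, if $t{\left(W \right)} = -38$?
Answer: $\frac{115112644}{127129} \approx 905.48$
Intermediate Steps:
$\frac{13303 - -21668}{20073} - \frac{34342}{t{\left(-161 \right)}} = \frac{13303 - -21668}{20073} - \frac{34342}{-38} = \left(13303 + 21668\right) \frac{1}{20073} - - \frac{17171}{19} = 34971 \cdot \frac{1}{20073} + \frac{17171}{19} = \frac{11657}{6691} + \frac{17171}{19} = \frac{115112644}{127129}$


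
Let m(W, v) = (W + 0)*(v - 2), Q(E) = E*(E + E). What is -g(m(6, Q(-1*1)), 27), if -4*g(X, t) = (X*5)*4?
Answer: 0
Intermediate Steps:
Q(E) = 2*E² (Q(E) = E*(2*E) = 2*E²)
m(W, v) = W*(-2 + v)
g(X, t) = -5*X (g(X, t) = -X*5*4/4 = -5*X*4/4 = -5*X)
-g(m(6, Q(-1*1)), 27) = -(-5)*6*(-2 + 2*(-1*1)²) = -(-5)*6*(-2 + 2*(-1)²) = -(-5)*6*(-2 + 2*1) = -(-5)*6*(-2 + 2) = -(-5)*6*0 = -(-5)*0 = -1*0 = 0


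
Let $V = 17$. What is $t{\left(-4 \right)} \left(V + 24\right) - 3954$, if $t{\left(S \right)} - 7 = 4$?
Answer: $-3503$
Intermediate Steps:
$t{\left(S \right)} = 11$ ($t{\left(S \right)} = 7 + 4 = 11$)
$t{\left(-4 \right)} \left(V + 24\right) - 3954 = 11 \left(17 + 24\right) - 3954 = 11 \cdot 41 - 3954 = 451 - 3954 = -3503$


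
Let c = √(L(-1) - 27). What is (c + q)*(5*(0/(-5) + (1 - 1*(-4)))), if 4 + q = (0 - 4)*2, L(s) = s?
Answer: -300 + 50*I*√7 ≈ -300.0 + 132.29*I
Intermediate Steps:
c = 2*I*√7 (c = √(-1 - 27) = √(-28) = 2*I*√7 ≈ 5.2915*I)
q = -12 (q = -4 + (0 - 4)*2 = -4 - 4*2 = -4 - 8 = -12)
(c + q)*(5*(0/(-5) + (1 - 1*(-4)))) = (2*I*√7 - 12)*(5*(0/(-5) + (1 - 1*(-4)))) = (-12 + 2*I*√7)*(5*(0*(-⅕) + (1 + 4))) = (-12 + 2*I*√7)*(5*(0 + 5)) = (-12 + 2*I*√7)*(5*5) = (-12 + 2*I*√7)*25 = -300 + 50*I*√7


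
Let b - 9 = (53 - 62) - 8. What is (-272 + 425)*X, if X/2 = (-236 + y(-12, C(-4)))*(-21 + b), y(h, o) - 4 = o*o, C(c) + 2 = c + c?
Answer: 1171368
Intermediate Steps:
C(c) = -2 + 2*c (C(c) = -2 + (c + c) = -2 + 2*c)
y(h, o) = 4 + o² (y(h, o) = 4 + o*o = 4 + o²)
b = -8 (b = 9 + ((53 - 62) - 8) = 9 + (-9 - 8) = 9 - 17 = -8)
X = 7656 (X = 2*((-236 + (4 + (-2 + 2*(-4))²))*(-21 - 8)) = 2*((-236 + (4 + (-2 - 8)²))*(-29)) = 2*((-236 + (4 + (-10)²))*(-29)) = 2*((-236 + (4 + 100))*(-29)) = 2*((-236 + 104)*(-29)) = 2*(-132*(-29)) = 2*3828 = 7656)
(-272 + 425)*X = (-272 + 425)*7656 = 153*7656 = 1171368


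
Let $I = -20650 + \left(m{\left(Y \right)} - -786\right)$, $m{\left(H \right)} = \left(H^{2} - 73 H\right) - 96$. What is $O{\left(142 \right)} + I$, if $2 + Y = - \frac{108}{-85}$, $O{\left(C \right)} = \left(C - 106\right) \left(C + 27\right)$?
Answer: $- \frac{99865546}{7225} \approx -13822.0$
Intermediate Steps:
$O{\left(C \right)} = \left(-106 + C\right) \left(27 + C\right)$
$Y = - \frac{62}{85}$ ($Y = -2 - \frac{108}{-85} = -2 - - \frac{108}{85} = -2 + \frac{108}{85} = - \frac{62}{85} \approx -0.72941$)
$m{\left(H \right)} = -96 + H^{2} - 73 H$
$I = - \frac{143822446}{7225}$ ($I = -20650 - - \frac{5373804}{7225} = -20650 + \left(\left(-96 + \frac{3844}{7225} + \frac{4526}{85}\right) + 786\right) = -20650 + \left(- \frac{305046}{7225} + 786\right) = -20650 + \frac{5373804}{7225} = - \frac{143822446}{7225} \approx -19906.0$)
$O{\left(142 \right)} + I = \left(-2862 + 142^{2} - 11218\right) - \frac{143822446}{7225} = \left(-2862 + 20164 - 11218\right) - \frac{143822446}{7225} = 6084 - \frac{143822446}{7225} = - \frac{99865546}{7225}$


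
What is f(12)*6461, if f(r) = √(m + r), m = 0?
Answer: 12922*√3 ≈ 22382.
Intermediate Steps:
f(r) = √r (f(r) = √(0 + r) = √r)
f(12)*6461 = √12*6461 = (2*√3)*6461 = 12922*√3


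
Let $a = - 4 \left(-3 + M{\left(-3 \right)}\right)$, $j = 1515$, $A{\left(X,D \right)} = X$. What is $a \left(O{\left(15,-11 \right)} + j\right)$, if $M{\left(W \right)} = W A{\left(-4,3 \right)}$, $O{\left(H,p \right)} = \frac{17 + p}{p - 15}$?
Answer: $- \frac{708912}{13} \approx -54532.0$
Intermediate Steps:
$O{\left(H,p \right)} = \frac{17 + p}{-15 + p}$
$M{\left(W \right)} = - 4 W$ ($M{\left(W \right)} = W \left(-4\right) = - 4 W$)
$a = -36$ ($a = - 4 \left(-3 - -12\right) = - 4 \left(-3 + 12\right) = \left(-4\right) 9 = -36$)
$a \left(O{\left(15,-11 \right)} + j\right) = - 36 \left(\frac{17 - 11}{-15 - 11} + 1515\right) = - 36 \left(\frac{1}{-26} \cdot 6 + 1515\right) = - 36 \left(\left(- \frac{1}{26}\right) 6 + 1515\right) = - 36 \left(- \frac{3}{13} + 1515\right) = \left(-36\right) \frac{19692}{13} = - \frac{708912}{13}$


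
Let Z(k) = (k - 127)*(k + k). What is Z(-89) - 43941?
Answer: -5493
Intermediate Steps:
Z(k) = 2*k*(-127 + k) (Z(k) = (-127 + k)*(2*k) = 2*k*(-127 + k))
Z(-89) - 43941 = 2*(-89)*(-127 - 89) - 43941 = 2*(-89)*(-216) - 43941 = 38448 - 43941 = -5493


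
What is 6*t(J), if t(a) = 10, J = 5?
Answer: 60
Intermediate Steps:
6*t(J) = 6*10 = 60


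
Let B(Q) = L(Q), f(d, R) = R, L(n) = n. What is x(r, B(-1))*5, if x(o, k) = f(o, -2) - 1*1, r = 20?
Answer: -15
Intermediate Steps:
B(Q) = Q
x(o, k) = -3 (x(o, k) = -2 - 1*1 = -2 - 1 = -3)
x(r, B(-1))*5 = -3*5 = -15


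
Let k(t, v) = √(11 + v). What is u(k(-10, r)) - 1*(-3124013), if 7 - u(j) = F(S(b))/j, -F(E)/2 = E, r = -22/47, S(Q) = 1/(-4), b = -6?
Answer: 3124020 - √2585/330 ≈ 3.1240e+6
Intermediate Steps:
S(Q) = -¼
r = -22/47 (r = -22*1/47 = -22/47 ≈ -0.46809)
F(E) = -2*E
u(j) = 7 - 1/(2*j) (u(j) = 7 - (-2*(-¼))/j = 7 - 1/(2*j))
u(k(-10, r)) - 1*(-3124013) = (7 - 1/(2*√(11 - 22/47))) - 1*(-3124013) = (7 - √2585/165/2) + 3124013 = (7 - √2585/330) + 3124013 = 3124020 - √2585/330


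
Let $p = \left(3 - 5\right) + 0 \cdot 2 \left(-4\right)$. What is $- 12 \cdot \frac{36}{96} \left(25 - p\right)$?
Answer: $- \frac{243}{2} \approx -121.5$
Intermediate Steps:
$p = -2$ ($p = \left(3 - 5\right) + 0 \left(-8\right) = -2 + 0 = -2$)
$- 12 \cdot \frac{36}{96} \left(25 - p\right) = - 12 \cdot \frac{36}{96} \left(25 - -2\right) = - 12 \cdot 36 \cdot \frac{1}{96} \left(25 + 2\right) = \left(-12\right) \frac{3}{8} \cdot 27 = \left(- \frac{9}{2}\right) 27 = - \frac{243}{2}$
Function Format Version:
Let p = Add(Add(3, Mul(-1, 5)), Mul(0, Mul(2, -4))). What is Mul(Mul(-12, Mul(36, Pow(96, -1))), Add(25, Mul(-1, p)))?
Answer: Rational(-243, 2) ≈ -121.50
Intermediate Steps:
p = -2 (p = Add(Add(3, -5), Mul(0, -8)) = Add(-2, 0) = -2)
Mul(Mul(-12, Mul(36, Pow(96, -1))), Add(25, Mul(-1, p))) = Mul(Mul(-12, Mul(36, Pow(96, -1))), Add(25, Mul(-1, -2))) = Mul(Mul(-12, Mul(36, Rational(1, 96))), Add(25, 2)) = Mul(Mul(-12, Rational(3, 8)), 27) = Mul(Rational(-9, 2), 27) = Rational(-243, 2)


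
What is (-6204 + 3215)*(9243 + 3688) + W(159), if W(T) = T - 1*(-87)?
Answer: -38650513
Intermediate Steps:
W(T) = 87 + T (W(T) = T + 87 = 87 + T)
(-6204 + 3215)*(9243 + 3688) + W(159) = (-6204 + 3215)*(9243 + 3688) + (87 + 159) = -2989*12931 + 246 = -38650759 + 246 = -38650513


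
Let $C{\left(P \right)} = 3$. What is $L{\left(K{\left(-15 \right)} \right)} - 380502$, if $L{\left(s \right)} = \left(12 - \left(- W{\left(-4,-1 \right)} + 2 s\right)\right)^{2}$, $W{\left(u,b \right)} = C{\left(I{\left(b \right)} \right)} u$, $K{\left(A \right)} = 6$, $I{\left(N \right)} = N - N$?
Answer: $-380358$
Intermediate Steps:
$I{\left(N \right)} = 0$
$W{\left(u,b \right)} = 3 u$
$L{\left(s \right)} = 4 s^{2}$ ($L{\left(s \right)} = \left(12 - \left(12 + 2 s\right)\right)^{2} = \left(- 2 s\right)^{2} = 4 s^{2}$)
$L{\left(K{\left(-15 \right)} \right)} - 380502 = 4 \cdot 6^{2} - 380502 = 4 \cdot 36 - 380502 = 144 - 380502 = -380358$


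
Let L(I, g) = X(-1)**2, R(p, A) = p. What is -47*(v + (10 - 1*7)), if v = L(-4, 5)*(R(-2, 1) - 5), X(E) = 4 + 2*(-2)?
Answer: -141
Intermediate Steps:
X(E) = 0 (X(E) = 4 - 4 = 0)
L(I, g) = 0 (L(I, g) = 0**2 = 0)
v = 0 (v = 0*(-2 - 5) = 0*(-7) = 0)
-47*(v + (10 - 1*7)) = -47*(0 + (10 - 1*7)) = -47*(0 + (10 - 7)) = -47*(0 + 3) = -47*3 = -141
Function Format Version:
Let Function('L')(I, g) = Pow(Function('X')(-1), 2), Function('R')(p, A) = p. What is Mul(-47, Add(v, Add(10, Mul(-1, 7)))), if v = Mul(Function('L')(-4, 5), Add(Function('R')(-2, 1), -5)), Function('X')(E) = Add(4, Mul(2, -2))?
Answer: -141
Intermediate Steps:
Function('X')(E) = 0 (Function('X')(E) = Add(4, -4) = 0)
Function('L')(I, g) = 0 (Function('L')(I, g) = Pow(0, 2) = 0)
v = 0 (v = Mul(0, Add(-2, -5)) = Mul(0, -7) = 0)
Mul(-47, Add(v, Add(10, Mul(-1, 7)))) = Mul(-47, Add(0, Add(10, Mul(-1, 7)))) = Mul(-47, Add(0, Add(10, -7))) = Mul(-47, Add(0, 3)) = Mul(-47, 3) = -141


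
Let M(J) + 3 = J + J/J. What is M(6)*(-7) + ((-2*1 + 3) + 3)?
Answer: -24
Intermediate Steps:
M(J) = -2 + J (M(J) = -3 + (J + J/J) = -3 + (J + 1) = -3 + (1 + J) = -2 + J)
M(6)*(-7) + ((-2*1 + 3) + 3) = (-2 + 6)*(-7) + ((-2*1 + 3) + 3) = 4*(-7) + ((-2 + 3) + 3) = -28 + (1 + 3) = -28 + 4 = -24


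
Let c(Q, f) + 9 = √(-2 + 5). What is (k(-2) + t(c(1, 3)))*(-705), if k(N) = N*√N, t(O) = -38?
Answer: 26790 + 1410*I*√2 ≈ 26790.0 + 1994.0*I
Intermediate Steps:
c(Q, f) = -9 + √3 (c(Q, f) = -9 + √(-2 + 5) = -9 + √3)
k(N) = N^(3/2)
(k(-2) + t(c(1, 3)))*(-705) = ((-2)^(3/2) - 38)*(-705) = (-2*I*√2 - 38)*(-705) = (-38 - 2*I*√2)*(-705) = 26790 + 1410*I*√2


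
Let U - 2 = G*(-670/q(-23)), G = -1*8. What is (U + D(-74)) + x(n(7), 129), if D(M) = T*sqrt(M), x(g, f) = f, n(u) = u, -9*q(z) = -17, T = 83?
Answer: 50467/17 + 83*I*sqrt(74) ≈ 2968.6 + 713.99*I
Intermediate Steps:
q(z) = 17/9 (q(z) = -1/9*(-17) = 17/9)
G = -8
D(M) = 83*sqrt(M)
U = 48274/17 (U = 2 - (-5360)/17/9 = 2 - (-5360)*9/17 = 2 - 8*(-6030/17) = 2 + 48240/17 = 48274/17 ≈ 2839.6)
(U + D(-74)) + x(n(7), 129) = (48274/17 + 83*sqrt(-74)) + 129 = (48274/17 + 83*(I*sqrt(74))) + 129 = (48274/17 + 83*I*sqrt(74)) + 129 = 50467/17 + 83*I*sqrt(74)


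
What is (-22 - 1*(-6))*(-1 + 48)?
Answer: -752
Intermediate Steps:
(-22 - 1*(-6))*(-1 + 48) = (-22 + 6)*47 = -16*47 = -752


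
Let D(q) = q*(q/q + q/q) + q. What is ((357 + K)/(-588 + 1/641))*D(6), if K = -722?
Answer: 4211370/376907 ≈ 11.173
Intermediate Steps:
D(q) = 3*q (D(q) = q*(1 + 1) + q = q*2 + q = 2*q + q = 3*q)
((357 + K)/(-588 + 1/641))*D(6) = ((357 - 722)/(-588 + 1/641))*(3*6) = -365/(-588 + 1/641)*18 = -365/(-376907/641)*18 = -365*(-641/376907)*18 = (233965/376907)*18 = 4211370/376907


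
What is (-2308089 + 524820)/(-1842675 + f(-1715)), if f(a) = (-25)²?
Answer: 1783269/1842050 ≈ 0.96809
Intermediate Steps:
f(a) = 625
(-2308089 + 524820)/(-1842675 + f(-1715)) = (-2308089 + 524820)/(-1842675 + 625) = -1783269/(-1842050) = -1783269*(-1/1842050) = 1783269/1842050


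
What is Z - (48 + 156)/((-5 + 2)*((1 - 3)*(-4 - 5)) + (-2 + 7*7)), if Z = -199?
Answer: -1189/7 ≈ -169.86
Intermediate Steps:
Z - (48 + 156)/((-5 + 2)*((1 - 3)*(-4 - 5)) + (-2 + 7*7)) = -199 - (48 + 156)/((-5 + 2)*((1 - 3)*(-4 - 5)) + (-2 + 7*7)) = -199 - 204/(-(-6)*(-9) + (-2 + 49)) = -199 - 204/(-3*18 + 47) = -199 - 204/(-54 + 47) = -199 - 204/(-7) = -199 - 204*(-1)/7 = -199 - 1*(-204/7) = -199 + 204/7 = -1189/7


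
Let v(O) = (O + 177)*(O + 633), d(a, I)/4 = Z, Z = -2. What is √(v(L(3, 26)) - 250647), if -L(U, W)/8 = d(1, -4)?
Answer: I*√82670 ≈ 287.52*I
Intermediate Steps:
d(a, I) = -8 (d(a, I) = 4*(-2) = -8)
L(U, W) = 64 (L(U, W) = -8*(-8) = 64)
v(O) = (177 + O)*(633 + O)
√(v(L(3, 26)) - 250647) = √((112041 + 64² + 810*64) - 250647) = √((112041 + 4096 + 51840) - 250647) = √(167977 - 250647) = √(-82670) = I*√82670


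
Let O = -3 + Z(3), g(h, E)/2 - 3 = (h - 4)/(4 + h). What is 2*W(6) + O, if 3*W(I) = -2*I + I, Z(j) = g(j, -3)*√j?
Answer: -7 + 40*√3/7 ≈ 2.8974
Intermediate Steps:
g(h, E) = 6 + 2*(-4 + h)/(4 + h) (g(h, E) = 6 + 2*((h - 4)/(4 + h)) = 6 + 2*((-4 + h)/(4 + h)) = 6 + 2*(-4 + h)/(4 + h))
Z(j) = 8*√j*(2 + j)/(4 + j) (Z(j) = (8*(2 + j)/(4 + j))*√j = 8*√j*(2 + j)/(4 + j))
W(I) = -I/3 (W(I) = (-2*I + I)/3 = (-I)/3 = -I/3)
O = -3 + 40*√3/7 (O = -3 + 8*√3*(2 + 3)/(4 + 3) = -3 + 8*√3*5/7 = -3 + 8*√3*(⅐)*5 = -3 + 40*√3/7 ≈ 6.8974)
2*W(6) + O = 2*(-⅓*6) + (-3 + 40*√3/7) = 2*(-2) + (-3 + 40*√3/7) = -4 + (-3 + 40*√3/7) = -7 + 40*√3/7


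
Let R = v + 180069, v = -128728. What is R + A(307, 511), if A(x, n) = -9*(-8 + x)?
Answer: 48650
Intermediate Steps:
A(x, n) = 72 - 9*x
R = 51341 (R = -128728 + 180069 = 51341)
R + A(307, 511) = 51341 + (72 - 9*307) = 51341 + (72 - 2763) = 51341 - 2691 = 48650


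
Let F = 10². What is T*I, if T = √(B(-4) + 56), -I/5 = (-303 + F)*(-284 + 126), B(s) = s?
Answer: -320740*√13 ≈ -1.1564e+6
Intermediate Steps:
F = 100
I = -160370 (I = -5*(-303 + 100)*(-284 + 126) = -(-1015)*(-158) = -5*32074 = -160370)
T = 2*√13 (T = √(-4 + 56) = √52 = 2*√13 ≈ 7.2111)
T*I = (2*√13)*(-160370) = -320740*√13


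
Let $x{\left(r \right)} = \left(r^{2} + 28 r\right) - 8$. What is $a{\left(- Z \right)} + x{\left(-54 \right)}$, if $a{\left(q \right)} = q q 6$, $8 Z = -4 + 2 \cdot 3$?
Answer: $\frac{11171}{8} \approx 1396.4$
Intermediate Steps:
$Z = \frac{1}{4}$ ($Z = \frac{-4 + 2 \cdot 3}{8} = \frac{-4 + 6}{8} = \frac{1}{8} \cdot 2 = \frac{1}{4} \approx 0.25$)
$a{\left(q \right)} = 6 q^{2}$ ($a{\left(q \right)} = q^{2} \cdot 6 = 6 q^{2}$)
$x{\left(r \right)} = -8 + r^{2} + 28 r$
$a{\left(- Z \right)} + x{\left(-54 \right)} = 6 \left(\left(-1\right) \frac{1}{4}\right)^{2} + \left(-8 + \left(-54\right)^{2} + 28 \left(-54\right)\right) = 6 \left(- \frac{1}{4}\right)^{2} - -1396 = 6 \cdot \frac{1}{16} + 1396 = \frac{3}{8} + 1396 = \frac{11171}{8}$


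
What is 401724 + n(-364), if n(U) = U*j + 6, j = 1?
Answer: 401366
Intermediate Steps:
n(U) = 6 + U (n(U) = U*1 + 6 = U + 6 = 6 + U)
401724 + n(-364) = 401724 + (6 - 364) = 401724 - 358 = 401366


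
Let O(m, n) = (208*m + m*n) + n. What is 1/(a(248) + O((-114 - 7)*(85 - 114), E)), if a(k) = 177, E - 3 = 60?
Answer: 1/951179 ≈ 1.0513e-6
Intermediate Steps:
E = 63 (E = 3 + 60 = 63)
O(m, n) = n + 208*m + m*n
1/(a(248) + O((-114 - 7)*(85 - 114), E)) = 1/(177 + (63 + 208*((-114 - 7)*(85 - 114)) + ((-114 - 7)*(85 - 114))*63)) = 1/(177 + (63 + 208*(-121*(-29)) - 121*(-29)*63)) = 1/(177 + (63 + 208*3509 + 3509*63)) = 1/(177 + (63 + 729872 + 221067)) = 1/(177 + 951002) = 1/951179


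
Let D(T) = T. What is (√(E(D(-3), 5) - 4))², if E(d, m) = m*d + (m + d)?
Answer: -17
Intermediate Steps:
E(d, m) = d + m + d*m (E(d, m) = d*m + (d + m) = d + m + d*m)
(√(E(D(-3), 5) - 4))² = (√((-3 + 5 - 3*5) - 4))² = (√((-3 + 5 - 15) - 4))² = (√(-13 - 4))² = (√(-17))² = (I*√17)² = -17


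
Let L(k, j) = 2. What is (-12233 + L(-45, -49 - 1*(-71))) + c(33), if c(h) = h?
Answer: -12198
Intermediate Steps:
(-12233 + L(-45, -49 - 1*(-71))) + c(33) = (-12233 + 2) + 33 = -12231 + 33 = -12198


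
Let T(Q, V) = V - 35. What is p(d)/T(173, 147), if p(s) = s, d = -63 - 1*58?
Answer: -121/112 ≈ -1.0804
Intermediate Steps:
T(Q, V) = -35 + V
d = -121 (d = -63 - 58 = -121)
p(d)/T(173, 147) = -121/(-35 + 147) = -121/112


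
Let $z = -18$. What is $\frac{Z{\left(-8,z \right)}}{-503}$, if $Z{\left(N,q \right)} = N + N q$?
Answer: $- \frac{136}{503} \approx -0.27038$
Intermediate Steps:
$\frac{Z{\left(-8,z \right)}}{-503} = \frac{\left(-8\right) \left(1 - 18\right)}{-503} = \left(-8\right) \left(-17\right) \left(- \frac{1}{503}\right) = 136 \left(- \frac{1}{503}\right) = - \frac{136}{503}$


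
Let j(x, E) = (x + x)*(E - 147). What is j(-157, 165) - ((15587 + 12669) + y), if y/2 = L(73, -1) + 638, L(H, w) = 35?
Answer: -35254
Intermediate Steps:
j(x, E) = 2*x*(-147 + E) (j(x, E) = (2*x)*(-147 + E) = 2*x*(-147 + E))
y = 1346 (y = 2*(35 + 638) = 2*673 = 1346)
j(-157, 165) - ((15587 + 12669) + y) = 2*(-157)*(-147 + 165) - ((15587 + 12669) + 1346) = 2*(-157)*18 - (28256 + 1346) = -5652 - 1*29602 = -5652 - 29602 = -35254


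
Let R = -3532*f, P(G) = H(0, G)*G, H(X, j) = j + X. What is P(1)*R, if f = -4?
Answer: 14128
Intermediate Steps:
H(X, j) = X + j
P(G) = G**2 (P(G) = (0 + G)*G = G*G = G**2)
R = 14128 (R = -3532*(-4) = 14128)
P(1)*R = 1**2*14128 = 1*14128 = 14128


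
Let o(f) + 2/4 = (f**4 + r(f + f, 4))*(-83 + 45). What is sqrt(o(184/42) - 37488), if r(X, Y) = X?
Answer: I*sqrt(40311388514)/882 ≈ 227.64*I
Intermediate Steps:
o(f) = -1/2 - 76*f - 38*f**4 (o(f) = -1/2 + (f**4 + (f + f))*(-83 + 45) = -1/2 + (f**4 + 2*f)*(-38) = -1/2 + (-76*f - 38*f**4) = -1/2 - 76*f - 38*f**4)
sqrt(o(184/42) - 37488) = sqrt((-1/2 - 13984/42 - 38*(184/42)**4) - 37488) = sqrt((-1/2 - 13984/42 - 38*(184*(1/42))**4) - 37488) = sqrt((-1/2 - 76*92/21 - 38*(92/21)**4) - 37488) = sqrt((-1/2 - 6992/21 - 38*71639296/194481) - 37488) = sqrt((-1/2 - 6992/21 - 2722293248/194481) - 37488) = sqrt(-5574286801/388962 - 37488) = sqrt(-20155694257/388962) = I*sqrt(40311388514)/882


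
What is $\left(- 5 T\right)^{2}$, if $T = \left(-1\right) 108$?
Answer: $291600$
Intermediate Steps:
$T = -108$
$\left(- 5 T\right)^{2} = \left(\left(-5\right) \left(-108\right)\right)^{2} = 540^{2} = 291600$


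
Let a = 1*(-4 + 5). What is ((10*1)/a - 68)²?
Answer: 3364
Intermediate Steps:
a = 1 (a = 1*1 = 1)
((10*1)/a - 68)² = ((10*1)/1 - 68)² = (10*1 - 68)² = (10 - 68)² = (-58)² = 3364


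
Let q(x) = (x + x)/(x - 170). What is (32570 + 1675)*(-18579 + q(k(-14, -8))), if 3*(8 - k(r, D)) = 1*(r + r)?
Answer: -145700249535/229 ≈ -6.3625e+8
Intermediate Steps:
k(r, D) = 8 - 2*r/3 (k(r, D) = 8 - (r + r)/3 = 8 - 2*r/3)
q(x) = 2*x/(-170 + x) (q(x) = (2*x)/(-170 + x) = 2*x/(-170 + x))
(32570 + 1675)*(-18579 + q(k(-14, -8))) = (32570 + 1675)*(-18579 + 2*(8 - 2/3*(-14))/(-170 + (8 - 2/3*(-14)))) = 34245*(-18579 + 2*(8 + 28/3)/(-170 + (8 + 28/3))) = 34245*(-18579 + 2*(52/3)/(-170 + 52/3)) = 34245*(-18579 + 2*(52/3)/(-458/3)) = 34245*(-18579 + 2*(52/3)*(-3/458)) = 34245*(-18579 - 52/229) = 34245*(-4254643/229) = -145700249535/229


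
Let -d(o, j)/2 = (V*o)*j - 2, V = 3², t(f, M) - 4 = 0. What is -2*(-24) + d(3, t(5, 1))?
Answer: -164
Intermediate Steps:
t(f, M) = 4 (t(f, M) = 4 + 0 = 4)
V = 9
d(o, j) = 4 - 18*j*o (d(o, j) = -2*((9*o)*j - 2) = -2*(9*j*o - 2) = -2*(-2 + 9*j*o) = 4 - 18*j*o)
-2*(-24) + d(3, t(5, 1)) = -2*(-24) + (4 - 18*4*3) = 48 + (4 - 216) = 48 - 212 = -164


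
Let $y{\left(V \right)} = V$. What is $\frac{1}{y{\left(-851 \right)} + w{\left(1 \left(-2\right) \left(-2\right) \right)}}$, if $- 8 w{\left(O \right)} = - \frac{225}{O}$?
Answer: $- \frac{32}{27007} \approx -0.0011849$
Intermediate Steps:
$w{\left(O \right)} = \frac{225}{8 O}$ ($w{\left(O \right)} = - \frac{\left(-225\right) \frac{1}{O}}{8} = \frac{225}{8 O}$)
$\frac{1}{y{\left(-851 \right)} + w{\left(1 \left(-2\right) \left(-2\right) \right)}} = \frac{1}{-851 + \frac{225}{8 \cdot 1 \left(-2\right) \left(-2\right)}} = \frac{1}{-851 + \frac{225}{8 \left(\left(-2\right) \left(-2\right)\right)}} = \frac{1}{-851 + \frac{225}{8 \cdot 4}} = \frac{1}{-851 + \frac{225}{8} \cdot \frac{1}{4}} = \frac{1}{-851 + \frac{225}{32}} = \frac{1}{- \frac{27007}{32}} = - \frac{32}{27007}$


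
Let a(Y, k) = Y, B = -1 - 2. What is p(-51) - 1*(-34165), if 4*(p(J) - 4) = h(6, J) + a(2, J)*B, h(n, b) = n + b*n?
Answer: 68185/2 ≈ 34093.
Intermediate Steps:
B = -3
p(J) = 4 + 3*J/2 (p(J) = 4 + (6*(1 + J) + 2*(-3))/4 = 4 + ((6 + 6*J) - 6)/4 = 4 + (6*J)/4 = 4 + 3*J/2)
p(-51) - 1*(-34165) = (4 + (3/2)*(-51)) - 1*(-34165) = (4 - 153/2) + 34165 = -145/2 + 34165 = 68185/2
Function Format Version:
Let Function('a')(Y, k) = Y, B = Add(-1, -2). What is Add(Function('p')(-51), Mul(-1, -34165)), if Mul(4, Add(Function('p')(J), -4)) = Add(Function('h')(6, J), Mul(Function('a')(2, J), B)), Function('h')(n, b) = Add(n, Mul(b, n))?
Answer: Rational(68185, 2) ≈ 34093.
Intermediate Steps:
B = -3
Function('p')(J) = Add(4, Mul(Rational(3, 2), J)) (Function('p')(J) = Add(4, Mul(Rational(1, 4), Add(Mul(6, Add(1, J)), Mul(2, -3)))) = Add(4, Mul(Rational(1, 4), Add(Add(6, Mul(6, J)), -6))) = Add(4, Mul(Rational(1, 4), Mul(6, J))) = Add(4, Mul(Rational(3, 2), J)))
Add(Function('p')(-51), Mul(-1, -34165)) = Add(Add(4, Mul(Rational(3, 2), -51)), Mul(-1, -34165)) = Add(Add(4, Rational(-153, 2)), 34165) = Add(Rational(-145, 2), 34165) = Rational(68185, 2)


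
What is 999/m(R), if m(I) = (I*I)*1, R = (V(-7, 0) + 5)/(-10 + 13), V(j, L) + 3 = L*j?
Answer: 8991/4 ≈ 2247.8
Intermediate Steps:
V(j, L) = -3 + L*j
R = ⅔ (R = ((-3 + 0*(-7)) + 5)/(-10 + 13) = ((-3 + 0) + 5)/3 = (-3 + 5)*(⅓) = 2*(⅓) = ⅔ ≈ 0.66667)
m(I) = I² (m(I) = I²*1 = I²)
999/m(R) = 999/((⅔)²) = 999/(4/9) = 999*(9/4) = 8991/4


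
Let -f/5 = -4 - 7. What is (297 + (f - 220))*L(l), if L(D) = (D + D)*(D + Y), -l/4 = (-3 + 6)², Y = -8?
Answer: 418176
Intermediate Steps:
l = -36 (l = -4*(-3 + 6)² = -4*3² = -4*9 = -36)
L(D) = 2*D*(-8 + D) (L(D) = (D + D)*(D - 8) = (2*D)*(-8 + D) = 2*D*(-8 + D))
f = 55 (f = -5*(-4 - 7) = -5*(-11) = 55)
(297 + (f - 220))*L(l) = (297 + (55 - 220))*(2*(-36)*(-8 - 36)) = (297 - 165)*(2*(-36)*(-44)) = 132*3168 = 418176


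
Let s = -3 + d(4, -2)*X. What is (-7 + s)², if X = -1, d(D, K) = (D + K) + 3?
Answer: 225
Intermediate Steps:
d(D, K) = 3 + D + K
s = -8 (s = -3 + (3 + 4 - 2)*(-1) = -3 + 5*(-1) = -3 - 5 = -8)
(-7 + s)² = (-7 - 8)² = (-15)² = 225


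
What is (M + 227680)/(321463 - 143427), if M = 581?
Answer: 228261/178036 ≈ 1.2821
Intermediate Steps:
(M + 227680)/(321463 - 143427) = (581 + 227680)/(321463 - 143427) = 228261/178036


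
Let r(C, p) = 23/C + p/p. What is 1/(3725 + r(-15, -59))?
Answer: 15/55867 ≈ 0.00026849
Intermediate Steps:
r(C, p) = 1 + 23/C (r(C, p) = 23/C + 1 = 1 + 23/C)
1/(3725 + r(-15, -59)) = 1/(3725 + (23 - 15)/(-15)) = 1/(3725 - 1/15*8) = 1/(3725 - 8/15) = 1/(55867/15) = 15/55867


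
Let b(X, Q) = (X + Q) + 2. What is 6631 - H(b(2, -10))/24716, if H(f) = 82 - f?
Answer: 40972927/6179 ≈ 6631.0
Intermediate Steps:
b(X, Q) = 2 + Q + X (b(X, Q) = (Q + X) + 2 = 2 + Q + X)
6631 - H(b(2, -10))/24716 = 6631 - (82 - (2 - 10 + 2))/24716 = 6631 - (82 - 1*(-6))/24716 = 6631 - (82 + 6)/24716 = 6631 - 88/24716 = 6631 - 1*22/6179 = 6631 - 22/6179 = 40972927/6179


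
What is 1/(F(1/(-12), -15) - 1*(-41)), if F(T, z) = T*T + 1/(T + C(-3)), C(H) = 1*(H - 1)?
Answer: 7056/287617 ≈ 0.024533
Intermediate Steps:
C(H) = -1 + H (C(H) = 1*(-1 + H) = -1 + H)
F(T, z) = T² + 1/(-4 + T) (F(T, z) = T*T + 1/(T + (-1 - 3)) = T² + 1/(T - 4) = T² + 1/(-4 + T))
1/(F(1/(-12), -15) - 1*(-41)) = 1/((1 + (1/(-12))³ - 4*(1/(-12))²)/(-4 + 1/(-12)) - 1*(-41)) = 1/((1 + (-1/12)³ - 4*(-1/12)²)/(-4 - 1/12) + 41) = 1/((1 - 1/1728 - 4*1/144)/(-49/12) + 41) = 1/(-12*(1 - 1/1728 - 1/36)/49 + 41) = 1/(-12/49*1679/1728 + 41) = 1/(-1679/7056 + 41) = 1/(287617/7056) = 7056/287617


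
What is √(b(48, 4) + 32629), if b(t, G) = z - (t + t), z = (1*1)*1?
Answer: √32534 ≈ 180.37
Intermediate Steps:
z = 1 (z = 1*1 = 1)
b(t, G) = 1 - 2*t (b(t, G) = 1 - (t + t) = 1 - 2*t)
√(b(48, 4) + 32629) = √((1 - 2*48) + 32629) = √((1 - 96) + 32629) = √(-95 + 32629) = √32534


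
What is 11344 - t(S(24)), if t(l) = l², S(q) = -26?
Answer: 10668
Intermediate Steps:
11344 - t(S(24)) = 11344 - 1*(-26)² = 11344 - 1*676 = 11344 - 676 = 10668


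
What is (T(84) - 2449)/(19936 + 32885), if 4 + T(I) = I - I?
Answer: -2453/52821 ≈ -0.046440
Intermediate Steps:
T(I) = -4 (T(I) = -4 + (I - I) = -4 + 0 = -4)
(T(84) - 2449)/(19936 + 32885) = (-4 - 2449)/(19936 + 32885) = -2453/52821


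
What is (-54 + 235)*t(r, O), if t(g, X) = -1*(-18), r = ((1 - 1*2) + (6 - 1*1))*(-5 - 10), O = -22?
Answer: 3258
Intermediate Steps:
r = -60 (r = ((1 - 2) + (6 - 1))*(-15) = (-1 + 5)*(-15) = 4*(-15) = -60)
t(g, X) = 18
(-54 + 235)*t(r, O) = (-54 + 235)*18 = 181*18 = 3258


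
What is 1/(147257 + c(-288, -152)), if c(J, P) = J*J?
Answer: 1/230201 ≈ 4.3440e-6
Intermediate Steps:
c(J, P) = J²
1/(147257 + c(-288, -152)) = 1/(147257 + (-288)²) = 1/(147257 + 82944) = 1/230201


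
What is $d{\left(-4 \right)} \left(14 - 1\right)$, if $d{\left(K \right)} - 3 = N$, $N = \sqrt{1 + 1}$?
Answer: $39 + 13 \sqrt{2} \approx 57.385$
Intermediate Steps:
$N = \sqrt{2} \approx 1.4142$
$d{\left(K \right)} = 3 + \sqrt{2}$
$d{\left(-4 \right)} \left(14 - 1\right) = \left(3 + \sqrt{2}\right) \left(14 - 1\right) = \left(3 + \sqrt{2}\right) 13 = 39 + 13 \sqrt{2}$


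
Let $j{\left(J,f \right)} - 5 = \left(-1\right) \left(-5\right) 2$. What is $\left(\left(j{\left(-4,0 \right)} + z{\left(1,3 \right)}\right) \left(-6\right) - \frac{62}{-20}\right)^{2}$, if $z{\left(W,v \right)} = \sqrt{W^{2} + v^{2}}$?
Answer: $\frac{791161}{100} + \frac{5214 \sqrt{10}}{5} \approx 11209.0$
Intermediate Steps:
$j{\left(J,f \right)} = 15$ ($j{\left(J,f \right)} = 5 + \left(-1\right) \left(-5\right) 2 = 5 + 5 \cdot 2 = 5 + 10 = 15$)
$\left(\left(j{\left(-4,0 \right)} + z{\left(1,3 \right)}\right) \left(-6\right) - \frac{62}{-20}\right)^{2} = \left(\left(15 + \sqrt{1^{2} + 3^{2}}\right) \left(-6\right) - \frac{62}{-20}\right)^{2} = \left(\left(15 + \sqrt{1 + 9}\right) \left(-6\right) - - \frac{31}{10}\right)^{2} = \left(\left(15 + \sqrt{10}\right) \left(-6\right) + \frac{31}{10}\right)^{2} = \left(\left(-90 - 6 \sqrt{10}\right) + \frac{31}{10}\right)^{2} = \left(- \frac{869}{10} - 6 \sqrt{10}\right)^{2}$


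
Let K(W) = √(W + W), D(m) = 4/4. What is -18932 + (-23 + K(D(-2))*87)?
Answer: -18955 + 87*√2 ≈ -18832.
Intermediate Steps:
D(m) = 1 (D(m) = 4*(¼) = 1)
K(W) = √2*√W (K(W) = √(2*W) = √2*√W)
-18932 + (-23 + K(D(-2))*87) = -18932 + (-23 + (√2*√1)*87) = -18932 + (-23 + (√2*1)*87) = -18932 + (-23 + √2*87) = -18932 + (-23 + 87*√2) = -18955 + 87*√2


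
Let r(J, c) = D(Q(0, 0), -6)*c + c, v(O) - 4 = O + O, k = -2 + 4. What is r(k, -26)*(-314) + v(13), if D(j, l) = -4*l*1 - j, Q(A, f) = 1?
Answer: 195966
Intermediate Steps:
k = 2
v(O) = 4 + 2*O (v(O) = 4 + (O + O) = 4 + 2*O)
D(j, l) = -j - 4*l (D(j, l) = -4*l - j = -j - 4*l)
r(J, c) = 24*c (r(J, c) = (-1*1 - 4*(-6))*c + c = (-1 + 24)*c + c = 23*c + c = 24*c)
r(k, -26)*(-314) + v(13) = (24*(-26))*(-314) + (4 + 2*13) = -624*(-314) + (4 + 26) = 195936 + 30 = 195966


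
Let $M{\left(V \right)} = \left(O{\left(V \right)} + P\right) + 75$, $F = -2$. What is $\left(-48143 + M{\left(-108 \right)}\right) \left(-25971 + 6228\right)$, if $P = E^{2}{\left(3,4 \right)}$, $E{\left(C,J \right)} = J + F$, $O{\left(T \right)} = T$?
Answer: $951059796$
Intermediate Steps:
$E{\left(C,J \right)} = -2 + J$ ($E{\left(C,J \right)} = J - 2 = -2 + J$)
$P = 4$ ($P = \left(-2 + 4\right)^{2} = 2^{2} = 4$)
$M{\left(V \right)} = 79 + V$ ($M{\left(V \right)} = \left(V + 4\right) + 75 = \left(4 + V\right) + 75 = 79 + V$)
$\left(-48143 + M{\left(-108 \right)}\right) \left(-25971 + 6228\right) = \left(-48143 + \left(79 - 108\right)\right) \left(-25971 + 6228\right) = \left(-48143 - 29\right) \left(-19743\right) = \left(-48172\right) \left(-19743\right) = 951059796$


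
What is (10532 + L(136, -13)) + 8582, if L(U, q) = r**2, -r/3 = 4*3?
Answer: 20410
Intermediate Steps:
r = -36 (r = -12*3 = -3*12 = -36)
L(U, q) = 1296 (L(U, q) = (-36)**2 = 1296)
(10532 + L(136, -13)) + 8582 = (10532 + 1296) + 8582 = 11828 + 8582 = 20410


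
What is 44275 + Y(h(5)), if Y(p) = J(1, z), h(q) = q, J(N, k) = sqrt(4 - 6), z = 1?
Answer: 44275 + I*sqrt(2) ≈ 44275.0 + 1.4142*I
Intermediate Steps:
J(N, k) = I*sqrt(2) (J(N, k) = sqrt(-2) = I*sqrt(2))
Y(p) = I*sqrt(2)
44275 + Y(h(5)) = 44275 + I*sqrt(2)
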